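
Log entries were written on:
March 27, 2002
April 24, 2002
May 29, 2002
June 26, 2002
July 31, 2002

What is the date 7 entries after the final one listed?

February 26, 2003

All Wednesdays; the gaps (28, 35, 28, 35) vary with month length.
This is the last Wednesday of each month.
Last Wednesday of August 2002: August 28, 2002.
Last Wednesday of September 2002: September 25, 2002.
October 2002 ends with Wednesday October 30, 2002.
Last Wednesday of November 2002: November 27, 2002.
December 2002 ends with Wednesday December 25, 2002.
Last Wednesday of January 2003: January 29, 2003.
February 2003 ends with Wednesday February 26, 2003.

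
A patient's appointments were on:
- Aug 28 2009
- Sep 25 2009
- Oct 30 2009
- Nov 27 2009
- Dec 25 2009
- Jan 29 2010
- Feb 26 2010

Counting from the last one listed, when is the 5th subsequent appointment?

All Fridays; the gaps (28, 35, 28, 28, 35, 28) vary with month length.
This is the last Friday of each month.
March 2010 ends with Friday Mar 26 2010.
Last Friday of April 2010: Apr 30 2010.
Last Friday of May 2010: May 28 2010.
June 2010 ends with Friday Jun 25 2010.
July 2010 ends with Friday Jul 30 2010.

Jul 30 2010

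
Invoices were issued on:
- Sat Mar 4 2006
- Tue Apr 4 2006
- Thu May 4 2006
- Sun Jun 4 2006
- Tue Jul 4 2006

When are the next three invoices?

Fri Aug 4 2006, Mon Sep 4 2006, Wed Oct 4 2006

Gaps: 31, 30, 31, 30 days — not constant. Every event is on the 4th of the month.
Pattern: the 4th of each month.
Next: August 2006 → Fri Aug 4 2006.
September 2006: Mon Sep 4 2006.
Next: October 2006 → Wed Oct 4 2006.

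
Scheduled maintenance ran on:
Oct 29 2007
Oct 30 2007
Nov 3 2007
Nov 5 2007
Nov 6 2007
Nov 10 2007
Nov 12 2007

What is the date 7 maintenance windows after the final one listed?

Gaps: 1, 4, 2, 1, 4, 2 days — not constant, but cyclic with period 3.
The events fall on every Monday, Tuesday and Saturday.
The following Tuesday is Nov 13 2007.
Next Saturday: Nov 17 2007.
The following Monday is Nov 19 2007.
The following Tuesday is Nov 20 2007.
The following Saturday is Nov 24 2007.
Next Monday: Nov 26 2007.
Next Tuesday: Nov 27 2007.

Nov 27 2007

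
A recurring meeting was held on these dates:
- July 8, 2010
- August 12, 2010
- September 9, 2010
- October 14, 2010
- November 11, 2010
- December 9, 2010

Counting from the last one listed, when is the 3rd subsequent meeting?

Gaps: 35, 28, 35, 28, 28 days — a mix of 28 and 35. Every date is a Thursday.
Each is the 2nd Thursday of its month.
2nd Thursday of January 2011: January 13, 2011.
2nd Thursday of February 2011: February 10, 2011.
2nd Thursday of March 2011: March 10, 2011.

March 10, 2011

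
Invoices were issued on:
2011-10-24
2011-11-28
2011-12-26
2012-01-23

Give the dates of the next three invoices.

All dates are Mondays, 35, 28, 28 days apart.
Specifically, the 4th Monday of each month.
February 2012 — 4th Monday is 2012-02-27.
4th Monday of March 2012: 2012-03-26.
4th Monday of April 2012: 2012-04-23.

2012-02-27, 2012-03-26, 2012-04-23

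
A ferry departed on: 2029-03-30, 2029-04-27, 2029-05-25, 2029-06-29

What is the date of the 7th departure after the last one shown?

All Fridays; the gaps (28, 28, 35) vary with month length.
This is the last Friday of each month.
Last Friday of July 2029: 2029-07-27.
Last Friday of August 2029: 2029-08-31.
September 2029 ends with Friday 2029-09-28.
October 2029 ends with Friday 2029-10-26.
November 2029 ends with Friday 2029-11-30.
December 2029 ends with Friday 2029-12-28.
January 2030 ends with Friday 2030-01-25.

2030-01-25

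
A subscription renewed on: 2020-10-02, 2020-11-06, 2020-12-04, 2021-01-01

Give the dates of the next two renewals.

These are Fridays at 28- or 35-day spacing (35, 28, 28).
The pattern: 1st Friday of the month.
February 2021 — 1st Friday is 2021-02-05.
1st Friday of March 2021: 2021-03-05.

2021-02-05, 2021-03-05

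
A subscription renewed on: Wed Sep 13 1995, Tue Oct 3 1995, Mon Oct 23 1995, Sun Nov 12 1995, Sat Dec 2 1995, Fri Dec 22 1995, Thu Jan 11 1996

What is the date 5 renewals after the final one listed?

Sat Apr 20 1996

Every event comes 20 days after the last (20, 20, 20, 20, 20, 20).
Thu Jan 11 1996 + 20 days = Wed Jan 31 1996.
Wed Jan 31 1996 + 20 days = Tue Feb 20 1996.
Tue Feb 20 1996 + 20 days = Mon Mar 11 1996.
Mon Mar 11 1996 + 20 days = Sun Mar 31 1996.
Sun Mar 31 1996 + 20 days = Sat Apr 20 1996.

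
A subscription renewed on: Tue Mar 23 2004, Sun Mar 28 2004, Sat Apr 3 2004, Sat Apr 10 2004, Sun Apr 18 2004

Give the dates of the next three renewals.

Tue Apr 27 2004, Fri May 7 2004, Tue May 18 2004

Intervals are 5, 6, 7, 8 days — an arithmetic progression with common difference 1.
Next gap: 9 days. Sun Apr 18 2004 + 9 days = Tue Apr 27 2004.
Next gap: 10 days. Tue Apr 27 2004 + 10 days = Fri May 7 2004.
Next gap: 11 days. Fri May 7 2004 + 11 days = Tue May 18 2004.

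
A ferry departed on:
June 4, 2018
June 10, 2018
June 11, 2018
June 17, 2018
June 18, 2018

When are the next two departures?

The gap pattern 6, 1, 6, 1 repeats every 2 events.
These are the Mondays and Sundays of each week.
The following Sunday is June 24, 2018.
The following Monday is June 25, 2018.

June 24, 2018; June 25, 2018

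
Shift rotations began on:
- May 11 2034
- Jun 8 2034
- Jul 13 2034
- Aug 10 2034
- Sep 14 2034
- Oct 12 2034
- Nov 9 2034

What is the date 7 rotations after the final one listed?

All dates are Thursdays, 28, 35, 28, 35, 28, 28 days apart.
Specifically, the 2nd Thursday of each month.
2nd Thursday of December 2034: Dec 14 2034.
January 2035 — 2nd Thursday is Jan 11 2035.
February 2035 — 2nd Thursday is Feb 8 2035.
2nd Thursday of March 2035: Mar 8 2035.
2nd Thursday of April 2035: Apr 12 2035.
May 2035 — 2nd Thursday is May 10 2035.
June 2035 — 2nd Thursday is Jun 14 2035.

Jun 14 2035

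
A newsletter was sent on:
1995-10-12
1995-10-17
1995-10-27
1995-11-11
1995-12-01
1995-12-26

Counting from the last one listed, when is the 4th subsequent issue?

1996-05-24

Intervals are 5, 10, 15, 20, 25 days — an arithmetic progression with common difference 5.
Next gap: 30 days. 1995-12-26 + 30 days = 1996-01-25.
Next gap: 35 days. 1996-01-25 + 35 days = 1996-02-29.
Next gap: 40 days. 1996-02-29 + 40 days = 1996-04-09.
Next gap: 45 days. 1996-04-09 + 45 days = 1996-05-24.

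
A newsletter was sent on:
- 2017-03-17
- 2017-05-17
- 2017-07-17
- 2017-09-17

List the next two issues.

Gaps: 61, 61, 62 days — not constant. Every event is on the 17th of the month.
Pattern: the 17th of every 2 months.
November 2017: 2017-11-17.
Next: January 2018 → 2018-01-17.

2017-11-17, 2018-01-17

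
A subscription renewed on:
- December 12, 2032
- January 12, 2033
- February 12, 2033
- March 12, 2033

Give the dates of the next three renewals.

Gaps: 31, 31, 28 days — not constant. Every event is on the 12th of the month.
Pattern: the 12th of each month.
April 2033: April 12, 2033.
Next: May 2033 → May 12, 2033.
June 2033: June 12, 2033.

April 12, 2033; May 12, 2033; June 12, 2033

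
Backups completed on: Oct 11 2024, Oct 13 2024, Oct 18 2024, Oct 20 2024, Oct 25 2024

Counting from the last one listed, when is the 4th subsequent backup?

Gaps: 2, 5, 2, 5 days — not constant, but cyclic with period 2.
The events fall on every Friday and Sunday.
Next Sunday: Oct 27 2024.
Next Friday: Nov 1 2024.
The following Sunday is Nov 3 2024.
The following Friday is Nov 8 2024.

Nov 8 2024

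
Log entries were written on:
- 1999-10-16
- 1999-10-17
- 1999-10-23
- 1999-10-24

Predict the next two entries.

1999-10-30, 1999-10-31

The gap pattern 1, 6, 1 repeats every 2 events.
These are the Saturdays and Sundays of each week.
Next Saturday: 1999-10-30.
The following Sunday is 1999-10-31.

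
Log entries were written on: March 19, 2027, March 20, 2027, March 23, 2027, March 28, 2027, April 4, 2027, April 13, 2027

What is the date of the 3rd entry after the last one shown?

The spacing grows by 2 each time: 1, 3, 5, 7, 9 days.
Next gap: 11 days. April 13, 2027 + 11 days = April 24, 2027.
Next gap: 13 days. April 24, 2027 + 13 days = May 7, 2027.
Next gap: 15 days. May 7, 2027 + 15 days = May 22, 2027.

May 22, 2027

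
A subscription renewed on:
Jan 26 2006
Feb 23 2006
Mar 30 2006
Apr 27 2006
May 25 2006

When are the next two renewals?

All Thursdays; the gaps (28, 35, 28, 28) vary with month length.
This is the last Thursday of each month.
Last Thursday of June 2006: Jun 29 2006.
Last Thursday of July 2006: Jul 27 2006.

Jun 29 2006, Jul 27 2006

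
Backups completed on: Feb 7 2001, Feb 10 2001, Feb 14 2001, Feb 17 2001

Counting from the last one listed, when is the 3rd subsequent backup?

The gap pattern 3, 4, 3 repeats every 2 events.
These are the Wednesdays and Saturdays of each week.
The following Wednesday is Feb 21 2001.
The following Saturday is Feb 24 2001.
The following Wednesday is Feb 28 2001.

Feb 28 2001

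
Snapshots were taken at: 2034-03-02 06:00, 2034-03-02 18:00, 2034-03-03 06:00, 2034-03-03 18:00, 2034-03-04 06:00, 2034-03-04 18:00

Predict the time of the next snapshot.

2034-03-05 06:00

Spacing: 12, 12, 12, 12, 12 h — constant 12 h.
2034-03-04 18:00 + 12 h = 2034-03-05 06:00.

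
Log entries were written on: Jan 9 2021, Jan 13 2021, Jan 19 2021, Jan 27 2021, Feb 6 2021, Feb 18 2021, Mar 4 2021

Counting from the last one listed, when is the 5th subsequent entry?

Jun 12 2021

The spacing grows by 2 each time: 4, 6, 8, 10, 12, 14 days.
Next gap: 16 days. Mar 4 2021 + 16 days = Mar 20 2021.
Next gap: 18 days. Mar 20 2021 + 18 days = Apr 7 2021.
Next gap: 20 days. Apr 7 2021 + 20 days = Apr 27 2021.
Next gap: 22 days. Apr 27 2021 + 22 days = May 19 2021.
Next gap: 24 days. May 19 2021 + 24 days = Jun 12 2021.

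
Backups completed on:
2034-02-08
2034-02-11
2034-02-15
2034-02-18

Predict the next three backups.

Gaps: 3, 4, 3 days — not constant, but cyclic with period 2.
The events fall on every Wednesday and Saturday.
Next Wednesday: 2034-02-22.
The following Saturday is 2034-02-25.
The following Wednesday is 2034-03-01.

2034-02-22, 2034-02-25, 2034-03-01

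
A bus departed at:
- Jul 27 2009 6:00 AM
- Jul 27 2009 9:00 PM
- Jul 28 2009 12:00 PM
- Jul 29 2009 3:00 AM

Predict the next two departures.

Jul 29 2009 6:00 PM, Jul 30 2009 9:00 AM

Gaps: 15, 15, 15 hours — each event is 15 hours after the previous one.
Jul 29 2009 3:00 AM + 15 h = Jul 29 2009 6:00 PM.
Jul 29 2009 6:00 PM + 15 h = Jul 30 2009 9:00 AM.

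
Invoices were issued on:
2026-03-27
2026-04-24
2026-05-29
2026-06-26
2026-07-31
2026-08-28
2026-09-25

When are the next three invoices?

2026-10-30, 2026-11-27, 2026-12-25

These are Fridays with 28, 35, 28, 35, 28, 28-day gaps.
Each is the final Friday of its month — 2026-05-29 is past the 28th, so '4th Friday' doesn't fit.
October 2026 ends with Friday 2026-10-30.
November 2026 ends with Friday 2026-11-27.
December 2026 ends with Friday 2026-12-25.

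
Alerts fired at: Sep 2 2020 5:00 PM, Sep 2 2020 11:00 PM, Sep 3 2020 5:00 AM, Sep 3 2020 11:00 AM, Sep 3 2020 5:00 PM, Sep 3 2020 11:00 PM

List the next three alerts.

Gaps: 6, 6, 6, 6, 6 hours — each event is 6 hours after the previous one.
Sep 3 2020 11:00 PM + 6 h = Sep 4 2020 5:00 AM.
Sep 4 2020 5:00 AM + 6 h = Sep 4 2020 11:00 AM.
Sep 4 2020 11:00 AM + 6 h = Sep 4 2020 5:00 PM.

Sep 4 2020 5:00 AM, Sep 4 2020 11:00 AM, Sep 4 2020 5:00 PM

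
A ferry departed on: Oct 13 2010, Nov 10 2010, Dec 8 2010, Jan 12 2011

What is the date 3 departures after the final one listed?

Apr 13 2011

All dates are Wednesdays, 28, 28, 35 days apart.
Specifically, the 2nd Wednesday of each month.
February 2011 — 2nd Wednesday is Feb 9 2011.
2nd Wednesday of March 2011: Mar 9 2011.
April 2011 — 2nd Wednesday is Apr 13 2011.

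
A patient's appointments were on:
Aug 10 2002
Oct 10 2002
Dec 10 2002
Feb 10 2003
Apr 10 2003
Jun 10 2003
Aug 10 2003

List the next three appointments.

Gaps: 61, 61, 62, 59, 61, 61 days — not constant. Every event is on the 10th of the month.
Pattern: the 10th of every 2 months.
October 2003: Oct 10 2003.
Next: December 2003 → Dec 10 2003.
Next: February 2004 → Feb 10 2004.

Oct 10 2003, Dec 10 2003, Feb 10 2004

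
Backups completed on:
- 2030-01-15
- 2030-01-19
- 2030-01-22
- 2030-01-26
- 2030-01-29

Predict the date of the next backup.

2030-02-02

The gap pattern 4, 3, 4, 3 repeats every 2 events.
These are the Tuesdays and Saturdays of each week.
Next Saturday: 2030-02-02.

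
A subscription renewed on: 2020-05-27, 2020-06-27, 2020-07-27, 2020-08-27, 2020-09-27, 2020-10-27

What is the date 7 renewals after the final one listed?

2021-05-27

Gaps: 31, 30, 31, 31, 30 days — not constant. Every event is on the 27th of the month.
Pattern: the 27th of each month.
Next: November 2020 → 2020-11-27.
December 2020: 2020-12-27.
January 2021: 2021-01-27.
February 2021: 2021-02-27.
Next: March 2021 → 2021-03-27.
Next: April 2021 → 2021-04-27.
Next: May 2021 → 2021-05-27.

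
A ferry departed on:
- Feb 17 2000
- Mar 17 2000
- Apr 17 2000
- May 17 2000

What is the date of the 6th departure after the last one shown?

Gaps: 29, 31, 30 days — not constant. Every event is on the 17th of the month.
Pattern: the 17th of each month.
June 2000: Jun 17 2000.
July 2000: Jul 17 2000.
Next: August 2000 → Aug 17 2000.
Next: September 2000 → Sep 17 2000.
October 2000: Oct 17 2000.
Next: November 2000 → Nov 17 2000.

Nov 17 2000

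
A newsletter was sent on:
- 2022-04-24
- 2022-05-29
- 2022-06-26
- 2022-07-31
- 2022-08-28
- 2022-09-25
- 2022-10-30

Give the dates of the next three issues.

2022-11-27, 2022-12-25, 2023-01-29

All Sundays; the gaps (35, 28, 35, 28, 28, 35) vary with month length.
This is the last Sunday of each month.
Last Sunday of November 2022: 2022-11-27.
December 2022 ends with Sunday 2022-12-25.
January 2023 ends with Sunday 2023-01-29.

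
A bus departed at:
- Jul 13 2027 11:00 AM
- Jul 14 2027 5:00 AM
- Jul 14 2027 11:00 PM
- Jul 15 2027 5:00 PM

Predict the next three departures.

Gaps: 18, 18, 18 hours — each event is 18 hours after the previous one.
Jul 15 2027 5:00 PM + 18 h = Jul 16 2027 11:00 AM.
Jul 16 2027 11:00 AM + 18 h = Jul 17 2027 5:00 AM.
Jul 17 2027 5:00 AM + 18 h = Jul 17 2027 11:00 PM.

Jul 16 2027 11:00 AM, Jul 17 2027 5:00 AM, Jul 17 2027 11:00 PM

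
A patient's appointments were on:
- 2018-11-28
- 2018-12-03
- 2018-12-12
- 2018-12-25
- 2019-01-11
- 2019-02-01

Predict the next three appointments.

2019-02-26, 2019-03-27, 2019-04-29

Intervals are 5, 9, 13, 17, 21 days — an arithmetic progression with common difference 4.
Next gap: 25 days. 2019-02-01 + 25 days = 2019-02-26.
Next gap: 29 days. 2019-02-26 + 29 days = 2019-03-27.
Next gap: 33 days. 2019-03-27 + 33 days = 2019-04-29.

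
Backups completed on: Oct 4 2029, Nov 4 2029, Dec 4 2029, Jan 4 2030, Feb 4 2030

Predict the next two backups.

Each date is the 4th; the gaps (31, 30, 31, 31) track the month lengths.
The rule is the 4th of each month.
March 2030: Mar 4 2030.
April 2030: Apr 4 2030.

Mar 4 2030, Apr 4 2030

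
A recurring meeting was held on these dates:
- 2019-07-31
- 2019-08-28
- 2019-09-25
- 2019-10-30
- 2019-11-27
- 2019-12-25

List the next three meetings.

Every date is a Wednesday; gaps 28, 28, 35, 28, 28 days.
Each is the last Wednesday of its month (at least one falls on the 29th or later, ruling out '4th Wednesday').
January 2020 ends with Wednesday 2020-01-29.
February 2020 ends with Wednesday 2020-02-26.
Last Wednesday of March 2020: 2020-03-25.

2020-01-29, 2020-02-26, 2020-03-25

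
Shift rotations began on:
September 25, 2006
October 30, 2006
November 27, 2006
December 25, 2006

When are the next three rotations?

January 29, 2007; February 26, 2007; March 26, 2007

Every date is a Monday; gaps 35, 28, 28 days.
Each is the last Monday of its month (at least one falls on the 29th or later, ruling out '4th Monday').
Last Monday of January 2007: January 29, 2007.
February 2007 ends with Monday February 26, 2007.
March 2007 ends with Monday March 26, 2007.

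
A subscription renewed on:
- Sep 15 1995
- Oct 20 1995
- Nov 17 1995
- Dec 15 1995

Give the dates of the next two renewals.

Jan 19 1996, Feb 16 1996

All dates are Fridays, 35, 28, 28 days apart.
Specifically, the 3rd Friday of each month.
3rd Friday of January 1996: Jan 19 1996.
February 1996 — 3rd Friday is Feb 16 1996.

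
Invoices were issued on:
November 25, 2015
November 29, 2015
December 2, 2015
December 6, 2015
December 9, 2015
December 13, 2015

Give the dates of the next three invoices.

December 16, 2015; December 20, 2015; December 23, 2015

Gaps: 4, 3, 4, 3, 4 days — not constant, but cyclic with period 2.
The events fall on every Wednesday and Sunday.
Next Wednesday: December 16, 2015.
Next Sunday: December 20, 2015.
The following Wednesday is December 23, 2015.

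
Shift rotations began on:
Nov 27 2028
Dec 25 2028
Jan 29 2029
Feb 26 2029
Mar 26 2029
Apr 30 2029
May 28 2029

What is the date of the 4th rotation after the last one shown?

Every date is a Monday; gaps 28, 35, 28, 28, 35, 28 days.
Each is the last Monday of its month (at least one falls on the 29th or later, ruling out '4th Monday').
Last Monday of June 2029: Jun 25 2029.
July 2029 ends with Monday Jul 30 2029.
Last Monday of August 2029: Aug 27 2029.
Last Monday of September 2029: Sep 24 2029.

Sep 24 2029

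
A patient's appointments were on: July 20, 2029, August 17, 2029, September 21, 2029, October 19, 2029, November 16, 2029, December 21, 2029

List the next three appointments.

January 18, 2030; February 15, 2030; March 15, 2030

Gaps: 28, 35, 28, 28, 35 days — a mix of 28 and 35. Every date is a Friday.
Each is the 3rd Friday of its month.
3rd Friday of January 2030: January 18, 2030.
February 2030 — 3rd Friday is February 15, 2030.
3rd Friday of March 2030: March 15, 2030.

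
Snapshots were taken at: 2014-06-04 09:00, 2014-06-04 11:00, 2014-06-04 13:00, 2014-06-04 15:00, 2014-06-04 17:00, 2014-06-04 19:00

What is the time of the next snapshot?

2014-06-04 21:00

Spacing: 2, 2, 2, 2, 2 h — constant 2 h.
2014-06-04 19:00 + 2 h = 2014-06-04 21:00.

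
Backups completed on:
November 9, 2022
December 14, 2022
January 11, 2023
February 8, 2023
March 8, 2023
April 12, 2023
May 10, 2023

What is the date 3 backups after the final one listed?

Gaps: 35, 28, 28, 28, 35, 28 days — a mix of 28 and 35. Every date is a Wednesday.
Each is the 2nd Wednesday of its month.
2nd Wednesday of June 2023: June 14, 2023.
July 2023 — 2nd Wednesday is July 12, 2023.
2nd Wednesday of August 2023: August 9, 2023.

August 9, 2023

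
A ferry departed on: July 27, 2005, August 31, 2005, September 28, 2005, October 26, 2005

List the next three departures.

All Wednesdays; the gaps (35, 28, 28) vary with month length.
This is the last Wednesday of each month.
Last Wednesday of November 2005: November 30, 2005.
Last Wednesday of December 2005: December 28, 2005.
January 2006 ends with Wednesday January 25, 2006.

November 30, 2005; December 28, 2005; January 25, 2006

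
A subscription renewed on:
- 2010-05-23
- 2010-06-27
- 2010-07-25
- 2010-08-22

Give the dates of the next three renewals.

2010-09-26, 2010-10-24, 2010-11-28

All dates are Sundays, 35, 28, 28 days apart.
Specifically, the 4th Sunday of each month.
4th Sunday of September 2010: 2010-09-26.
October 2010 — 4th Sunday is 2010-10-24.
4th Sunday of November 2010: 2010-11-28.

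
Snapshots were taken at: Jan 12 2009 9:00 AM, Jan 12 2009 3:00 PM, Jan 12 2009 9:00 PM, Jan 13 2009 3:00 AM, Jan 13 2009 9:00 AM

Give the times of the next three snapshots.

Jan 13 2009 3:00 PM, Jan 13 2009 9:00 PM, Jan 14 2009 3:00 AM

Gaps: 6, 6, 6, 6 hours — each event is 6 hours after the previous one.
Jan 13 2009 9:00 AM + 6 h = Jan 13 2009 3:00 PM.
Jan 13 2009 3:00 PM + 6 h = Jan 13 2009 9:00 PM.
Jan 13 2009 9:00 PM + 6 h = Jan 14 2009 3:00 AM.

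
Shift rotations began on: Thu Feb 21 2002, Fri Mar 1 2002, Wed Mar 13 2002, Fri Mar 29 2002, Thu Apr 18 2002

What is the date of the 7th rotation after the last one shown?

Thu Dec 26 2002

Gaps: 8, 12, 16, 20 days — each gap is 4 larger than the previous one.
Next gap: 24 days. Thu Apr 18 2002 + 24 days = Sun May 12 2002.
Next gap: 28 days. Sun May 12 2002 + 28 days = Sun Jun 9 2002.
Next gap: 32 days. Sun Jun 9 2002 + 32 days = Thu Jul 11 2002.
Next gap: 36 days. Thu Jul 11 2002 + 36 days = Fri Aug 16 2002.
Next gap: 40 days. Fri Aug 16 2002 + 40 days = Wed Sep 25 2002.
Next gap: 44 days. Wed Sep 25 2002 + 44 days = Fri Nov 8 2002.
Next gap: 48 days. Fri Nov 8 2002 + 48 days = Thu Dec 26 2002.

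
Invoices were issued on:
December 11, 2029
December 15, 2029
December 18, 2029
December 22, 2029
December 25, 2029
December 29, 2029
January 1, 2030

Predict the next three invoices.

Gaps: 4, 3, 4, 3, 4, 3 days — not constant, but cyclic with period 2.
The events fall on every Tuesday and Saturday.
Next Saturday: January 5, 2030.
Next Tuesday: January 8, 2030.
The following Saturday is January 12, 2030.

January 5, 2030; January 8, 2030; January 12, 2030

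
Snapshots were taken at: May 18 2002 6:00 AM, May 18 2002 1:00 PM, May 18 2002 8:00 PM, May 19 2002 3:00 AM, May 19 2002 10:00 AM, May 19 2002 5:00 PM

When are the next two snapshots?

Gaps: 7, 7, 7, 7, 7 hours — each event is 7 hours after the previous one.
May 19 2002 5:00 PM + 7 h = May 20 2002 12:00 AM.
May 20 2002 12:00 AM + 7 h = May 20 2002 7:00 AM.

May 20 2002 12:00 AM, May 20 2002 7:00 AM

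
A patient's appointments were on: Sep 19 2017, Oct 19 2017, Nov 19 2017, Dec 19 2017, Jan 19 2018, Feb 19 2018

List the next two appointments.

The day-of-month is always 19 (30, 31, 30, 31, 31 days between events).
So this recurs on the 19th of each month.
Next: March 2018 → Mar 19 2018.
April 2018: Apr 19 2018.

Mar 19 2018, Apr 19 2018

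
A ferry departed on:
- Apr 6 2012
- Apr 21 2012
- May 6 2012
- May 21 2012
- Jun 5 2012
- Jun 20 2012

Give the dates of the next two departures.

Jul 5 2012, Jul 20 2012

Gaps between consecutive events: 15, 15, 15, 15, 15 days — a constant 15-day interval.
Jun 20 2012 + 15 days = Jul 5 2012.
Jul 5 2012 + 15 days = Jul 20 2012.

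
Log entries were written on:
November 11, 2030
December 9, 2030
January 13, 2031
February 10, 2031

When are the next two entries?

All dates are Mondays, 28, 35, 28 days apart.
Specifically, the 2nd Monday of each month.
March 2031 — 2nd Monday is March 10, 2031.
April 2031 — 2nd Monday is April 14, 2031.

March 10, 2031; April 14, 2031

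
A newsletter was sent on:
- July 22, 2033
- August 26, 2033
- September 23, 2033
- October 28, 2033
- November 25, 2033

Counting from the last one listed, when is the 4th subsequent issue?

Gaps: 35, 28, 35, 28 days — a mix of 28 and 35. Every date is a Friday.
Each is the 4th Friday of its month.
4th Friday of December 2033: December 23, 2033.
4th Friday of January 2034: January 27, 2034.
February 2034 — 4th Friday is February 24, 2034.
March 2034 — 4th Friday is March 24, 2034.

March 24, 2034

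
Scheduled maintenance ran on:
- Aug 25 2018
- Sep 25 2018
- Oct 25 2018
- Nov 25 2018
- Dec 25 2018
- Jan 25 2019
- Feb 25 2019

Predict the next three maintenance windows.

The day-of-month is always 25 (31, 30, 31, 30, 31, 31 days between events).
So this recurs on the 25th of each month.
Next: March 2019 → Mar 25 2019.
April 2019: Apr 25 2019.
May 2019: May 25 2019.

Mar 25 2019, Apr 25 2019, May 25 2019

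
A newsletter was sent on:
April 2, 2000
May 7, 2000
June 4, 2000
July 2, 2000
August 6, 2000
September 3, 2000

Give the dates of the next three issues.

All dates are Sundays, 35, 28, 28, 35, 28 days apart.
Specifically, the 1st Sunday of each month.
1st Sunday of October 2000: October 1, 2000.
November 2000 — 1st Sunday is November 5, 2000.
December 2000 — 1st Sunday is December 3, 2000.

October 1, 2000; November 5, 2000; December 3, 2000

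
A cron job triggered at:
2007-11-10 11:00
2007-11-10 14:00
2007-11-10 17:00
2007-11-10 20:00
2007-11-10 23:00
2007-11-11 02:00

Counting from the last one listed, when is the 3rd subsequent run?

2007-11-11 11:00

The interval is a steady 3 hours (3, 3, 3, 3, 3).
2007-11-11 02:00 + 3 h = 2007-11-11 05:00.
2007-11-11 05:00 + 3 h = 2007-11-11 08:00.
2007-11-11 08:00 + 3 h = 2007-11-11 11:00.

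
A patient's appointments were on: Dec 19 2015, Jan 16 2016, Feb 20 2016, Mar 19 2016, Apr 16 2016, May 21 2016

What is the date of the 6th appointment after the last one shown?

Nov 19 2016

All dates are Saturdays, 28, 35, 28, 28, 35 days apart.
Specifically, the 3rd Saturday of each month.
June 2016 — 3rd Saturday is Jun 18 2016.
3rd Saturday of July 2016: Jul 16 2016.
3rd Saturday of August 2016: Aug 20 2016.
September 2016 — 3rd Saturday is Sep 17 2016.
October 2016 — 3rd Saturday is Oct 15 2016.
3rd Saturday of November 2016: Nov 19 2016.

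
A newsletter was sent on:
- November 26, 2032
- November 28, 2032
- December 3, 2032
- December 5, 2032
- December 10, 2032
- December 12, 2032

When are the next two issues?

December 17, 2032; December 19, 2032

Every event lands on a Friday or Sunday (gaps cycle 2, 5, 2, 5, 2).
So the schedule is: every Friday and Sunday.
Next Friday: December 17, 2032.
Next Sunday: December 19, 2032.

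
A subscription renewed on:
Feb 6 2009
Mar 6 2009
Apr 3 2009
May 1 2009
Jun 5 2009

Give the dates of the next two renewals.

Jul 3 2009, Aug 7 2009

These are Fridays at 28- or 35-day spacing (28, 28, 28, 35).
The pattern: 1st Friday of the month.
July 2009 — 1st Friday is Jul 3 2009.
1st Friday of August 2009: Aug 7 2009.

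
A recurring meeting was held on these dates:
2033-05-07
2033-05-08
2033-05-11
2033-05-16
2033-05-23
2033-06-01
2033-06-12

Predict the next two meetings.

2033-06-25, 2033-07-10

Gaps: 1, 3, 5, 7, 9, 11 days — each gap is 2 larger than the previous one.
Next gap: 13 days. 2033-06-12 + 13 days = 2033-06-25.
Next gap: 15 days. 2033-06-25 + 15 days = 2033-07-10.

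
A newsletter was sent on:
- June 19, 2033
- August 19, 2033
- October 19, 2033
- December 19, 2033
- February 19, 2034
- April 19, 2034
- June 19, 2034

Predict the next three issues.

August 19, 2034; October 19, 2034; December 19, 2034

Each date is the 19th; the gaps (61, 61, 61, 62, 59, 61) track the month lengths.
The rule is the 19th of every 2 months.
Next: August 2034 → August 19, 2034.
October 2034: October 19, 2034.
Next: December 2034 → December 19, 2034.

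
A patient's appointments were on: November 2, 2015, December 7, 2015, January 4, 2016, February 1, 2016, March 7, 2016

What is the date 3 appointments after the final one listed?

Gaps: 35, 28, 28, 35 days — a mix of 28 and 35. Every date is a Monday.
Each is the 1st Monday of its month.
1st Monday of April 2016: April 4, 2016.
May 2016 — 1st Monday is May 2, 2016.
1st Monday of June 2016: June 6, 2016.

June 6, 2016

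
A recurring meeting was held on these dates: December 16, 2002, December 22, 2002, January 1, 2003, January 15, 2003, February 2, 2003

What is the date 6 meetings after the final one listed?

August 13, 2003

The spacing grows by 4 each time: 6, 10, 14, 18 days.
Next gap: 22 days. February 2, 2003 + 22 days = February 24, 2003.
Next gap: 26 days. February 24, 2003 + 26 days = March 22, 2003.
Next gap: 30 days. March 22, 2003 + 30 days = April 21, 2003.
Next gap: 34 days. April 21, 2003 + 34 days = May 25, 2003.
Next gap: 38 days. May 25, 2003 + 38 days = July 2, 2003.
Next gap: 42 days. July 2, 2003 + 42 days = August 13, 2003.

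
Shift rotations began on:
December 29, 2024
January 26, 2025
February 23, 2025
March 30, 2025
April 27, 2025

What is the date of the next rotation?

May 25, 2025

All Sundays; the gaps (28, 28, 35, 28) vary with month length.
This is the last Sunday of each month.
Last Sunday of May 2025: May 25, 2025.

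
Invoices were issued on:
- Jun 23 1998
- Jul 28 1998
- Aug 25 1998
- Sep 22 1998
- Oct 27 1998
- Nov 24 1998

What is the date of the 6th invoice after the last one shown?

All dates are Tuesdays, 35, 28, 28, 35, 28 days apart.
Specifically, the 4th Tuesday of each month.
December 1998 — 4th Tuesday is Dec 22 1998.
4th Tuesday of January 1999: Jan 26 1999.
February 1999 — 4th Tuesday is Feb 23 1999.
March 1999 — 4th Tuesday is Mar 23 1999.
4th Tuesday of April 1999: Apr 27 1999.
4th Tuesday of May 1999: May 25 1999.

May 25 1999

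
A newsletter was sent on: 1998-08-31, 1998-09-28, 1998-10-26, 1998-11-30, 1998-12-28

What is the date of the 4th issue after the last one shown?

1999-04-26

These are Mondays with 28, 28, 35, 28-day gaps.
Each is the final Monday of its month — 1998-08-31 is past the 28th, so '4th Monday' doesn't fit.
January 1999 ends with Monday 1999-01-25.
February 1999 ends with Monday 1999-02-22.
Last Monday of March 1999: 1999-03-29.
Last Monday of April 1999: 1999-04-26.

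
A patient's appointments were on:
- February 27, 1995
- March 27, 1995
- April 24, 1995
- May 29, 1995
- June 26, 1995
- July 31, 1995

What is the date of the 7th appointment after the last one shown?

February 26, 1996

All Mondays; the gaps (28, 28, 35, 28, 35) vary with month length.
This is the last Monday of each month.
August 1995 ends with Monday August 28, 1995.
September 1995 ends with Monday September 25, 1995.
October 1995 ends with Monday October 30, 1995.
November 1995 ends with Monday November 27, 1995.
December 1995 ends with Monday December 25, 1995.
Last Monday of January 1996: January 29, 1996.
Last Monday of February 1996: February 26, 1996.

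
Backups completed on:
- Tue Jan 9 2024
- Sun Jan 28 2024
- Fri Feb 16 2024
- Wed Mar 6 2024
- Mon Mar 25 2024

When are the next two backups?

Sat Apr 13 2024, Thu May 2 2024

Every event comes 19 days after the last (19, 19, 19, 19).
Mon Mar 25 2024 + 19 days = Sat Apr 13 2024.
Sat Apr 13 2024 + 19 days = Thu May 2 2024.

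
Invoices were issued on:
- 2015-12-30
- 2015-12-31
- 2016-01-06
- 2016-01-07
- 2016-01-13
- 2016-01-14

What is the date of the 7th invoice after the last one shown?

2016-02-10

The gap pattern 1, 6, 1, 6, 1 repeats every 2 events.
These are the Wednesdays and Thursdays of each week.
The following Wednesday is 2016-01-20.
The following Thursday is 2016-01-21.
The following Wednesday is 2016-01-27.
The following Thursday is 2016-01-28.
Next Wednesday: 2016-02-03.
The following Thursday is 2016-02-04.
Next Wednesday: 2016-02-10.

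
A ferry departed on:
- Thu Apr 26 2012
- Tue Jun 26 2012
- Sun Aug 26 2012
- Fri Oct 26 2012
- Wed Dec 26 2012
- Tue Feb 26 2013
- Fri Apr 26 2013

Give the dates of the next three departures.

Gaps: 61, 61, 61, 61, 62, 59 days — not constant. Every event is on the 26th of the month.
Pattern: the 26th of every 2 months.
June 2013: Wed Jun 26 2013.
Next: August 2013 → Mon Aug 26 2013.
Next: October 2013 → Sat Oct 26 2013.

Wed Jun 26 2013, Mon Aug 26 2013, Sat Oct 26 2013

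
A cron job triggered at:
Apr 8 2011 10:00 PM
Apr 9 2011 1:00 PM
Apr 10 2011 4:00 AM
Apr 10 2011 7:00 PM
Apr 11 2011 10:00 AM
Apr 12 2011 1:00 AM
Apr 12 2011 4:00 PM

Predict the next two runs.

Apr 13 2011 7:00 AM, Apr 13 2011 10:00 PM

Gaps: 15, 15, 15, 15, 15, 15 hours — each event is 15 hours after the previous one.
Apr 12 2011 4:00 PM + 15 h = Apr 13 2011 7:00 AM.
Apr 13 2011 7:00 AM + 15 h = Apr 13 2011 10:00 PM.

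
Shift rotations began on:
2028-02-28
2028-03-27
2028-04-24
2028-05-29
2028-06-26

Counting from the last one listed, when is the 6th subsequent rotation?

2028-12-25

Every date is a Monday; gaps 28, 28, 35, 28 days.
Each is the last Monday of its month (at least one falls on the 29th or later, ruling out '4th Monday').
Last Monday of July 2028: 2028-07-31.
August 2028 ends with Monday 2028-08-28.
September 2028 ends with Monday 2028-09-25.
October 2028 ends with Monday 2028-10-30.
Last Monday of November 2028: 2028-11-27.
December 2028 ends with Monday 2028-12-25.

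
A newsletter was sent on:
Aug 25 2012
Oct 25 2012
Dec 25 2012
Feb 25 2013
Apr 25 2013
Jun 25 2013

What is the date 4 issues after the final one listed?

Feb 25 2014

The day-of-month is always 25 (61, 61, 62, 59, 61 days between events).
So this recurs on the 25th of every 2 months.
August 2013: Aug 25 2013.
October 2013: Oct 25 2013.
December 2013: Dec 25 2013.
Next: February 2014 → Feb 25 2014.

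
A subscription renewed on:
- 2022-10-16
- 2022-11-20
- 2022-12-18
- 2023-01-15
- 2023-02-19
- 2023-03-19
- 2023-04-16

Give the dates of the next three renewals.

2023-05-21, 2023-06-18, 2023-07-16

Gaps: 35, 28, 28, 35, 28, 28 days — a mix of 28 and 35. Every date is a Sunday.
Each is the 3rd Sunday of its month.
3rd Sunday of May 2023: 2023-05-21.
3rd Sunday of June 2023: 2023-06-18.
July 2023 — 3rd Sunday is 2023-07-16.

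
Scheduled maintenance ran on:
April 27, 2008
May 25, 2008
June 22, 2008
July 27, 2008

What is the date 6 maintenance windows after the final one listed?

Gaps: 28, 28, 35 days — a mix of 28 and 35. Every date is a Sunday.
Each is the 4th Sunday of its month.
August 2008 — 4th Sunday is August 24, 2008.
4th Sunday of September 2008: September 28, 2008.
4th Sunday of October 2008: October 26, 2008.
November 2008 — 4th Sunday is November 23, 2008.
4th Sunday of December 2008: December 28, 2008.
January 2009 — 4th Sunday is January 25, 2009.

January 25, 2009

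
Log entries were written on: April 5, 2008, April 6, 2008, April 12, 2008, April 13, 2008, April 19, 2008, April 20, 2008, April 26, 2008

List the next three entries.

April 27, 2008; May 3, 2008; May 4, 2008

Gaps: 1, 6, 1, 6, 1, 6 days — not constant, but cyclic with period 2.
The events fall on every Saturday and Sunday.
The following Sunday is April 27, 2008.
Next Saturday: May 3, 2008.
The following Sunday is May 4, 2008.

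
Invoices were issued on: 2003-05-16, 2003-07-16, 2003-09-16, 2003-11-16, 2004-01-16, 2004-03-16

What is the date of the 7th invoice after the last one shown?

The day-of-month is always 16 (61, 62, 61, 61, 60 days between events).
So this recurs on the 16th of every 2 months.
May 2004: 2004-05-16.
July 2004: 2004-07-16.
Next: September 2004 → 2004-09-16.
Next: November 2004 → 2004-11-16.
Next: January 2005 → 2005-01-16.
March 2005: 2005-03-16.
Next: May 2005 → 2005-05-16.

2005-05-16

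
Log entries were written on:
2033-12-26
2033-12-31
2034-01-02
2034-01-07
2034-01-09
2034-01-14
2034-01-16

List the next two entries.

2034-01-21, 2034-01-23

The gap pattern 5, 2, 5, 2, 5, 2 repeats every 2 events.
These are the Mondays and Saturdays of each week.
The following Saturday is 2034-01-21.
Next Monday: 2034-01-23.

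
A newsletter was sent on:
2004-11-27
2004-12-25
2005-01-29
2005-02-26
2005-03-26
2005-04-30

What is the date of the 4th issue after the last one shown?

These are Saturdays with 28, 35, 28, 28, 35-day gaps.
Each is the final Saturday of its month — 2005-01-29 is past the 28th, so '4th Saturday' doesn't fit.
Last Saturday of May 2005: 2005-05-28.
June 2005 ends with Saturday 2005-06-25.
July 2005 ends with Saturday 2005-07-30.
Last Saturday of August 2005: 2005-08-27.

2005-08-27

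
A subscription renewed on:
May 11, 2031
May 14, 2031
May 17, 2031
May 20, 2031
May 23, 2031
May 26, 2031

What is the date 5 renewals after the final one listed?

The spacing is 3, 3, 3, 3, 3 days — always 3 days.
May 26, 2031 + 3 days = May 29, 2031.
May 29, 2031 + 3 days = June 1, 2031.
June 1, 2031 + 3 days = June 4, 2031.
June 4, 2031 + 3 days = June 7, 2031.
June 7, 2031 + 3 days = June 10, 2031.

June 10, 2031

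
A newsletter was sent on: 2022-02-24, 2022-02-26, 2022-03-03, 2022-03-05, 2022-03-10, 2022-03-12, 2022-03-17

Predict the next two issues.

The gap pattern 2, 5, 2, 5, 2, 5 repeats every 2 events.
These are the Thursdays and Saturdays of each week.
Next Saturday: 2022-03-19.
Next Thursday: 2022-03-24.

2022-03-19, 2022-03-24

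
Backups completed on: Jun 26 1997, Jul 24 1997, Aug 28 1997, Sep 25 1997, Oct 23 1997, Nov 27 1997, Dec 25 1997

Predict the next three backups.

Gaps: 28, 35, 28, 28, 35, 28 days — a mix of 28 and 35. Every date is a Thursday.
Each is the 4th Thursday of its month.
4th Thursday of January 1998: Jan 22 1998.
February 1998 — 4th Thursday is Feb 26 1998.
4th Thursday of March 1998: Mar 26 1998.

Jan 22 1998, Feb 26 1998, Mar 26 1998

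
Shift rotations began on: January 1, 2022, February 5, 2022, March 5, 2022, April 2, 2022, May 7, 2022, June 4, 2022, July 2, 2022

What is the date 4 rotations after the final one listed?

November 5, 2022

These are Saturdays at 28- or 35-day spacing (35, 28, 28, 35, 28, 28).
The pattern: 1st Saturday of the month.
1st Saturday of August 2022: August 6, 2022.
1st Saturday of September 2022: September 3, 2022.
October 2022 — 1st Saturday is October 1, 2022.
November 2022 — 1st Saturday is November 5, 2022.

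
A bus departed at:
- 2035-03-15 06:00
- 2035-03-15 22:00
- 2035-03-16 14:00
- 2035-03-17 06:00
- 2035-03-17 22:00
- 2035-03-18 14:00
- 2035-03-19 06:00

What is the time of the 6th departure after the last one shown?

The interval is a steady 16 hours (16, 16, 16, 16, 16, 16).
2035-03-19 06:00 + 16 h = 2035-03-19 22:00.
2035-03-19 22:00 + 16 h = 2035-03-20 14:00.
2035-03-20 14:00 + 16 h = 2035-03-21 06:00.
2035-03-21 06:00 + 16 h = 2035-03-21 22:00.
2035-03-21 22:00 + 16 h = 2035-03-22 14:00.
2035-03-22 14:00 + 16 h = 2035-03-23 06:00.

2035-03-23 06:00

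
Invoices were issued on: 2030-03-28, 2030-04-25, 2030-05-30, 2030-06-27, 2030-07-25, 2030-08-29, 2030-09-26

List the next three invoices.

2030-10-31, 2030-11-28, 2030-12-26

Every date is a Thursday; gaps 28, 35, 28, 28, 35, 28 days.
Each is the last Thursday of its month (at least one falls on the 29th or later, ruling out '4th Thursday').
Last Thursday of October 2030: 2030-10-31.
November 2030 ends with Thursday 2030-11-28.
December 2030 ends with Thursday 2030-12-26.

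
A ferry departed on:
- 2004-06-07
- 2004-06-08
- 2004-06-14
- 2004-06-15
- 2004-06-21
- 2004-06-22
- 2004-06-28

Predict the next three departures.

Every event lands on a Monday or Tuesday (gaps cycle 1, 6, 1, 6, 1, 6).
So the schedule is: every Monday and Tuesday.
The following Tuesday is 2004-06-29.
Next Monday: 2004-07-05.
Next Tuesday: 2004-07-06.

2004-06-29, 2004-07-05, 2004-07-06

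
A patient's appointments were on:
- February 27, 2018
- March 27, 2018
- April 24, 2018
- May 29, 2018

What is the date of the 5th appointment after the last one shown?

October 30, 2018

All Tuesdays; the gaps (28, 28, 35) vary with month length.
This is the last Tuesday of each month.
Last Tuesday of June 2018: June 26, 2018.
Last Tuesday of July 2018: July 31, 2018.
August 2018 ends with Tuesday August 28, 2018.
Last Tuesday of September 2018: September 25, 2018.
Last Tuesday of October 2018: October 30, 2018.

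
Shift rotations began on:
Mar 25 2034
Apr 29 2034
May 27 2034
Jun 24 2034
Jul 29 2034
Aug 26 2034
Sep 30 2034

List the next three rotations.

Oct 28 2034, Nov 25 2034, Dec 30 2034

Every date is a Saturday; gaps 35, 28, 28, 35, 28, 35 days.
Each is the last Saturday of its month (at least one falls on the 29th or later, ruling out '4th Saturday').
Last Saturday of October 2034: Oct 28 2034.
Last Saturday of November 2034: Nov 25 2034.
December 2034 ends with Saturday Dec 30 2034.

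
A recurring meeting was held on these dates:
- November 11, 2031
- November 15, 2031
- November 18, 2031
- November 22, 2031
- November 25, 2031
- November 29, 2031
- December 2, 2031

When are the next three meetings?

December 6, 2031; December 9, 2031; December 13, 2031

Gaps: 4, 3, 4, 3, 4, 3 days — not constant, but cyclic with period 2.
The events fall on every Tuesday and Saturday.
Next Saturday: December 6, 2031.
The following Tuesday is December 9, 2031.
Next Saturday: December 13, 2031.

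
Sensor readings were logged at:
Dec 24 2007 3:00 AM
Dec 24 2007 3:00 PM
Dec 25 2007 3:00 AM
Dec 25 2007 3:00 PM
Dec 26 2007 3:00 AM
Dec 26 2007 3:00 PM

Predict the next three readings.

Dec 27 2007 3:00 AM, Dec 27 2007 3:00 PM, Dec 28 2007 3:00 AM

Spacing: 12, 12, 12, 12, 12 h — constant 12 h.
Dec 26 2007 3:00 PM + 12 h = Dec 27 2007 3:00 AM.
Dec 27 2007 3:00 AM + 12 h = Dec 27 2007 3:00 PM.
Dec 27 2007 3:00 PM + 12 h = Dec 28 2007 3:00 AM.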